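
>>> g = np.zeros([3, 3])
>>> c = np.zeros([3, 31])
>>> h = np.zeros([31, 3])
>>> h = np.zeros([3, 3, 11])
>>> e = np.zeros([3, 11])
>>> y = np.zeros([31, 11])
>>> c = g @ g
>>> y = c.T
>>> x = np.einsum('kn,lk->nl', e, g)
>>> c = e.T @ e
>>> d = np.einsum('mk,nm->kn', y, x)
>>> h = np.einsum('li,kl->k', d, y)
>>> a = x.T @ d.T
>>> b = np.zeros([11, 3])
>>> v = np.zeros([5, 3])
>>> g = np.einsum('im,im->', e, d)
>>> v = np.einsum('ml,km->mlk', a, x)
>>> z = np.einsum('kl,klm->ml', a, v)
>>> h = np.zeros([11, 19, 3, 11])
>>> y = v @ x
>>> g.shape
()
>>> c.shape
(11, 11)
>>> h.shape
(11, 19, 3, 11)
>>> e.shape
(3, 11)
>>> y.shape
(3, 3, 3)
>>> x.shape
(11, 3)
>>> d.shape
(3, 11)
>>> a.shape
(3, 3)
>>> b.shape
(11, 3)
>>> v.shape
(3, 3, 11)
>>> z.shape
(11, 3)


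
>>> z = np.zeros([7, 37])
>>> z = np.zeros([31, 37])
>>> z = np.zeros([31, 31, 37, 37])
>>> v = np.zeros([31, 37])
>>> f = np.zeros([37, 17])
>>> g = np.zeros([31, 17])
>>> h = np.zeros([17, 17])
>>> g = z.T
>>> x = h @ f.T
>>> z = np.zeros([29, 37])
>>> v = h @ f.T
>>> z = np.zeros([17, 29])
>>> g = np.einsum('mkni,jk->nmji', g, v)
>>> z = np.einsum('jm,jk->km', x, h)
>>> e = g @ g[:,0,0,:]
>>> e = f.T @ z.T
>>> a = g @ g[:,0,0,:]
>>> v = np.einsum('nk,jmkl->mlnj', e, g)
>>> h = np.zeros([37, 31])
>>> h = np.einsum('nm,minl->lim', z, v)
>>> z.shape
(17, 37)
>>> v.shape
(37, 31, 17, 31)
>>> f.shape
(37, 17)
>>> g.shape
(31, 37, 17, 31)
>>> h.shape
(31, 31, 37)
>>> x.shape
(17, 37)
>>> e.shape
(17, 17)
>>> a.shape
(31, 37, 17, 31)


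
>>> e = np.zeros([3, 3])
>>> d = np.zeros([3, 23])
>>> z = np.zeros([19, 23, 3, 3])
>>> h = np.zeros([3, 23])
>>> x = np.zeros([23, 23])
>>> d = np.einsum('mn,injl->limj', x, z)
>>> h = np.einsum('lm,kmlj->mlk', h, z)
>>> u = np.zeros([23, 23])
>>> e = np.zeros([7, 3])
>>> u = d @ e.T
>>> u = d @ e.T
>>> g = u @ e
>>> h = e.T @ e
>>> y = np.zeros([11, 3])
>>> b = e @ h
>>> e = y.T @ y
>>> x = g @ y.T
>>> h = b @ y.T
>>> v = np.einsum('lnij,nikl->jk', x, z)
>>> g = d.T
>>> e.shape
(3, 3)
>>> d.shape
(3, 19, 23, 3)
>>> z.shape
(19, 23, 3, 3)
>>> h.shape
(7, 11)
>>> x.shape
(3, 19, 23, 11)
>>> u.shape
(3, 19, 23, 7)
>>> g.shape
(3, 23, 19, 3)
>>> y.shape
(11, 3)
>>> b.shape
(7, 3)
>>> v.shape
(11, 3)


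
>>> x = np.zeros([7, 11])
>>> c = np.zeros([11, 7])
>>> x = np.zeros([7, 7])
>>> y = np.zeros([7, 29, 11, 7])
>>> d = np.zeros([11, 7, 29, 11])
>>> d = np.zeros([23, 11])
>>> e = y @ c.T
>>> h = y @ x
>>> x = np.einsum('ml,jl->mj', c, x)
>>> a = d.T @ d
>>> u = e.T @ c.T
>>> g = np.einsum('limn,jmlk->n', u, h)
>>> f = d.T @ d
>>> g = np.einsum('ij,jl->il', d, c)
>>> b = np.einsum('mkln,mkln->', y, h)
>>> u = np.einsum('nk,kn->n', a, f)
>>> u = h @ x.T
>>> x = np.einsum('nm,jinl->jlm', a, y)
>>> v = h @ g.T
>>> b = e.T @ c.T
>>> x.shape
(7, 7, 11)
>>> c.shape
(11, 7)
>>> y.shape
(7, 29, 11, 7)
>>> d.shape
(23, 11)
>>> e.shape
(7, 29, 11, 11)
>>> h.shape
(7, 29, 11, 7)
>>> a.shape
(11, 11)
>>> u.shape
(7, 29, 11, 11)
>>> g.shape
(23, 7)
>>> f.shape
(11, 11)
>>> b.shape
(11, 11, 29, 11)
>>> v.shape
(7, 29, 11, 23)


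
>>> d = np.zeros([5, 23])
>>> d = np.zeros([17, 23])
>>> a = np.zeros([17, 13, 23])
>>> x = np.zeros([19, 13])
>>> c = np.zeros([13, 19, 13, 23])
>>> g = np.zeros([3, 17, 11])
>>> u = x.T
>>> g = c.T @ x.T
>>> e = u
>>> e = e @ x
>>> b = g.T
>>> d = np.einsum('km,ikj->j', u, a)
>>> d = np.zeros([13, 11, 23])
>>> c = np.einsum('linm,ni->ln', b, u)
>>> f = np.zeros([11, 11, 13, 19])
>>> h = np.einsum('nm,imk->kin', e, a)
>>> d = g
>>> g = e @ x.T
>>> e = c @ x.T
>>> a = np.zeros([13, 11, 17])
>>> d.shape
(23, 13, 19, 19)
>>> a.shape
(13, 11, 17)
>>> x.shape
(19, 13)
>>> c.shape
(19, 13)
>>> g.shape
(13, 19)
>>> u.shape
(13, 19)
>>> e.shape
(19, 19)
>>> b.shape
(19, 19, 13, 23)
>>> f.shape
(11, 11, 13, 19)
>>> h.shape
(23, 17, 13)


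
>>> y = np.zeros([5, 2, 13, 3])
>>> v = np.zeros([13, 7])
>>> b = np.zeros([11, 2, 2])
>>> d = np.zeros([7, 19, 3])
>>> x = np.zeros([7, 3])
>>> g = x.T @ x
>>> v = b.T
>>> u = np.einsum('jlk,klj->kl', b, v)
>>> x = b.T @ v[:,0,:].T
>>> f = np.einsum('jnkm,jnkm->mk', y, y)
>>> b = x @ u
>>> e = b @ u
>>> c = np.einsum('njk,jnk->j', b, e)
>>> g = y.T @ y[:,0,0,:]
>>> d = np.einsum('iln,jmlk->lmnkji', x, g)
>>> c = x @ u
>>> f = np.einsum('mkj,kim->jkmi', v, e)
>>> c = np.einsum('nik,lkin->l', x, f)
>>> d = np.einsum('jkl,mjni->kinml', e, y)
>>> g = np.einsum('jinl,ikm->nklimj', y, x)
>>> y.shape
(5, 2, 13, 3)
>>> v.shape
(2, 2, 11)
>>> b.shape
(2, 2, 2)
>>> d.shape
(2, 3, 13, 5, 2)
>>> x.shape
(2, 2, 2)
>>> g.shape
(13, 2, 3, 2, 2, 5)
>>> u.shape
(2, 2)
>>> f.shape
(11, 2, 2, 2)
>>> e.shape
(2, 2, 2)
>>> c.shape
(11,)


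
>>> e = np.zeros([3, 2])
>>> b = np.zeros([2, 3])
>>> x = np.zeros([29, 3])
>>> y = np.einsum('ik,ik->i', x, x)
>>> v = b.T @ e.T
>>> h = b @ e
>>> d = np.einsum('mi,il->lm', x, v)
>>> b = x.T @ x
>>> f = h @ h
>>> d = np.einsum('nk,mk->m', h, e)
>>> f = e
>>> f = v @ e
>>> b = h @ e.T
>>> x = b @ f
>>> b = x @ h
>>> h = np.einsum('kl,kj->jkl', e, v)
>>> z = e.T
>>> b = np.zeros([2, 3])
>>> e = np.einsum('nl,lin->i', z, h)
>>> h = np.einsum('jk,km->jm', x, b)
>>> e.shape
(3,)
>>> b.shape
(2, 3)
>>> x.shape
(2, 2)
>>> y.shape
(29,)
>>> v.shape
(3, 3)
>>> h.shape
(2, 3)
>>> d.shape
(3,)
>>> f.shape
(3, 2)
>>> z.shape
(2, 3)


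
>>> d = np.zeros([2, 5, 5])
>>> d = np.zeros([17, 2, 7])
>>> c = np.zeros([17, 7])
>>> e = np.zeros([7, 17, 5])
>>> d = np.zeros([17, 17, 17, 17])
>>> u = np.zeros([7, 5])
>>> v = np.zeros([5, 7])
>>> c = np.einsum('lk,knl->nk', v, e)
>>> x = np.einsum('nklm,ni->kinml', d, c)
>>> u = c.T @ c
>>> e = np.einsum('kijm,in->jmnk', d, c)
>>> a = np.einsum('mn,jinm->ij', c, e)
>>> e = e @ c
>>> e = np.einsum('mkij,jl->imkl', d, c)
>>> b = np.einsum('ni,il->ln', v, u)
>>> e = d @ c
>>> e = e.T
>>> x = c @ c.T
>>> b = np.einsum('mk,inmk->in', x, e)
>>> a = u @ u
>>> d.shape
(17, 17, 17, 17)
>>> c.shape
(17, 7)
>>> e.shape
(7, 17, 17, 17)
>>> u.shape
(7, 7)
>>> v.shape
(5, 7)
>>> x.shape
(17, 17)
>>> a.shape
(7, 7)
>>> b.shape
(7, 17)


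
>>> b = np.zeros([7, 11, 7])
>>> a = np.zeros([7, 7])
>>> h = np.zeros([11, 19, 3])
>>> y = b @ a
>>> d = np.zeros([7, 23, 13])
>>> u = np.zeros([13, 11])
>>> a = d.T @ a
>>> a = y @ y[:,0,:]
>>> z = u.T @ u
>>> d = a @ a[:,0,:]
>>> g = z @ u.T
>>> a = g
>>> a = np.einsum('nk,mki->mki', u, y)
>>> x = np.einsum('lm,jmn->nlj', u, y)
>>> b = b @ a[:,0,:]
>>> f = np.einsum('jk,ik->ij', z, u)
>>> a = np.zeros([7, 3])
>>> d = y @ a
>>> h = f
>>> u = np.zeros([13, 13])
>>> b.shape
(7, 11, 7)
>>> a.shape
(7, 3)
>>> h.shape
(13, 11)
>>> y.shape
(7, 11, 7)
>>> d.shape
(7, 11, 3)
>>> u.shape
(13, 13)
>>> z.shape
(11, 11)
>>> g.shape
(11, 13)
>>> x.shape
(7, 13, 7)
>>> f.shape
(13, 11)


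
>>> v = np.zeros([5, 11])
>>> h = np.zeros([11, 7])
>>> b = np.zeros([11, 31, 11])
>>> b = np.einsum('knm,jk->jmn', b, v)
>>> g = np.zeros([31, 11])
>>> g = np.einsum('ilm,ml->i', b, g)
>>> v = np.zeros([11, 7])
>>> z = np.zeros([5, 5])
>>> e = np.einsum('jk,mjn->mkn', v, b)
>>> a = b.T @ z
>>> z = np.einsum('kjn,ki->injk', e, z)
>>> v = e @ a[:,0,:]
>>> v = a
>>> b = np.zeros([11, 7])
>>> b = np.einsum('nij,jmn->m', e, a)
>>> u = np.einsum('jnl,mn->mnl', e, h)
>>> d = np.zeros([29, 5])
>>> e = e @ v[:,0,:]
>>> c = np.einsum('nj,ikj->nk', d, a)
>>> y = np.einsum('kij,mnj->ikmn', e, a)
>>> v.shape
(31, 11, 5)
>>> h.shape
(11, 7)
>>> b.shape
(11,)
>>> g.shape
(5,)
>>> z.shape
(5, 31, 7, 5)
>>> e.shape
(5, 7, 5)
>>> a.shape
(31, 11, 5)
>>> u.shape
(11, 7, 31)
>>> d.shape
(29, 5)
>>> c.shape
(29, 11)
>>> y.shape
(7, 5, 31, 11)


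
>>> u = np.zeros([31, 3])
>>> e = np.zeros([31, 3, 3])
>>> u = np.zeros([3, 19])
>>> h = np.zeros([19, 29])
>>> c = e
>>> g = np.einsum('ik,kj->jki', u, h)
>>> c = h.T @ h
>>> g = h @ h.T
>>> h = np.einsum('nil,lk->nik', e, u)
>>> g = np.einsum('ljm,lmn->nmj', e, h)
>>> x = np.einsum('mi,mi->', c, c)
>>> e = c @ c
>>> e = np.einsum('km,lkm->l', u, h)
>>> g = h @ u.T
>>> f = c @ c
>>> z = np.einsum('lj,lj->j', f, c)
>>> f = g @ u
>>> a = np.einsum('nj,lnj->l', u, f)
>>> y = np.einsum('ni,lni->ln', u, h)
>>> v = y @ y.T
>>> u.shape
(3, 19)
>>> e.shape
(31,)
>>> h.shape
(31, 3, 19)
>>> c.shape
(29, 29)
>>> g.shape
(31, 3, 3)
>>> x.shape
()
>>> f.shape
(31, 3, 19)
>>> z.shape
(29,)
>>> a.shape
(31,)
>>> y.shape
(31, 3)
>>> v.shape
(31, 31)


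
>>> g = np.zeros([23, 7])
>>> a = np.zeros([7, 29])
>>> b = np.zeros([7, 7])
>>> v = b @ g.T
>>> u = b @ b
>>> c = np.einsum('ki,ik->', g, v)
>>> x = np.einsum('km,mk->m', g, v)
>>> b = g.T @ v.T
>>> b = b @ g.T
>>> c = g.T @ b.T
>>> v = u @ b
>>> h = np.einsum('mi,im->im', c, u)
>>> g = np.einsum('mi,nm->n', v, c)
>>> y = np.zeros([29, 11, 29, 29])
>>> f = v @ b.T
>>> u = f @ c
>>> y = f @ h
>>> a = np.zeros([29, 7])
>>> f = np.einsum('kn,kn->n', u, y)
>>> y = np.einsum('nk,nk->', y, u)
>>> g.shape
(7,)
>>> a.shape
(29, 7)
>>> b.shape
(7, 23)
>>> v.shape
(7, 23)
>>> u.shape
(7, 7)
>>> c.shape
(7, 7)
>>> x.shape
(7,)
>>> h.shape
(7, 7)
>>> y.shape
()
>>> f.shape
(7,)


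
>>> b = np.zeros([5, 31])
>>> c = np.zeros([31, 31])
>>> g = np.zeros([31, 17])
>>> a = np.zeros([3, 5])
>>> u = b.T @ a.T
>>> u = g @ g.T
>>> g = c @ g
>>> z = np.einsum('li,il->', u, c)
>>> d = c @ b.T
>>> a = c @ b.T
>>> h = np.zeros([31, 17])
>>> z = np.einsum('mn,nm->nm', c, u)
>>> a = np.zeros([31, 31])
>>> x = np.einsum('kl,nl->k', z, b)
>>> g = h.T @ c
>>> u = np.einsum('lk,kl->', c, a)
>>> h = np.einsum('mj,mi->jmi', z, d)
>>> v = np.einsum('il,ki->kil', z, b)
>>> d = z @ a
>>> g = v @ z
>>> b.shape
(5, 31)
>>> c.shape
(31, 31)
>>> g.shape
(5, 31, 31)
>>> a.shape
(31, 31)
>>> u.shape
()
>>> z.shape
(31, 31)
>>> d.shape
(31, 31)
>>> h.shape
(31, 31, 5)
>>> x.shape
(31,)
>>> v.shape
(5, 31, 31)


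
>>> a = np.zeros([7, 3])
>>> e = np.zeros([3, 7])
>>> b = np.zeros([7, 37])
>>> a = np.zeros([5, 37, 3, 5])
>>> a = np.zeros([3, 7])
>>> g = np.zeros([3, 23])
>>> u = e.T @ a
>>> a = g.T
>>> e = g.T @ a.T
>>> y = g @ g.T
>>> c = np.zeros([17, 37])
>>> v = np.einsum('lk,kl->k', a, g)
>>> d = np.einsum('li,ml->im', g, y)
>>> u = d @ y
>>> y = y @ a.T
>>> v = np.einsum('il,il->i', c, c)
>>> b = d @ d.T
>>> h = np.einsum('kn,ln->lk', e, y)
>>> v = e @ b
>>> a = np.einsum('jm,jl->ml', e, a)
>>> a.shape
(23, 3)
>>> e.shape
(23, 23)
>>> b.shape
(23, 23)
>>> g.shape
(3, 23)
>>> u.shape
(23, 3)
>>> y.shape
(3, 23)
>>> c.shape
(17, 37)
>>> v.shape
(23, 23)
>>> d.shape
(23, 3)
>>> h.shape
(3, 23)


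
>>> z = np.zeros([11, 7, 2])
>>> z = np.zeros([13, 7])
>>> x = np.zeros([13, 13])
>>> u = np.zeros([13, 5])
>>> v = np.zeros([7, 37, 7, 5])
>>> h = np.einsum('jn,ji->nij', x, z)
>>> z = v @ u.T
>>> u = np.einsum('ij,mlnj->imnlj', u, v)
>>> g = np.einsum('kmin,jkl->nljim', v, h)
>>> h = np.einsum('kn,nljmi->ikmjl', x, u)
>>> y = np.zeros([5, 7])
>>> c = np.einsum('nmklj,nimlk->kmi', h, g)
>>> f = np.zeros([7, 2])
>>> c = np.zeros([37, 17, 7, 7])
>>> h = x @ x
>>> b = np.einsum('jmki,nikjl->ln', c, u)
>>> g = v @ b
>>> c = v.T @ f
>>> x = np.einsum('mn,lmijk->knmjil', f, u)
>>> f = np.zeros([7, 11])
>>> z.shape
(7, 37, 7, 13)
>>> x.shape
(5, 2, 7, 37, 7, 13)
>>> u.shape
(13, 7, 7, 37, 5)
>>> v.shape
(7, 37, 7, 5)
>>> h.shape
(13, 13)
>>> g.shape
(7, 37, 7, 13)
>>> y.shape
(5, 7)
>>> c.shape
(5, 7, 37, 2)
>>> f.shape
(7, 11)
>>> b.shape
(5, 13)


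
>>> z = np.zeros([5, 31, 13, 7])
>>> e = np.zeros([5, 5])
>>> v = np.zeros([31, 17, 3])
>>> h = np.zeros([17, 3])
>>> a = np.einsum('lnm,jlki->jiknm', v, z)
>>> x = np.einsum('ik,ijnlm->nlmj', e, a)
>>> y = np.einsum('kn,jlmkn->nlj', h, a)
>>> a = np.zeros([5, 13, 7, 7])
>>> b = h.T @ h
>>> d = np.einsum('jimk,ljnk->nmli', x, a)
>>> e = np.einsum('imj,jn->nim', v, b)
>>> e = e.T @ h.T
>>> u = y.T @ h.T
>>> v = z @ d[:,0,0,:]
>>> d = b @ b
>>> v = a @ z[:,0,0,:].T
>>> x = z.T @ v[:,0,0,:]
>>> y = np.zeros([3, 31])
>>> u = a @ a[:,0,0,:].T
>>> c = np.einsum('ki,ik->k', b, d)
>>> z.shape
(5, 31, 13, 7)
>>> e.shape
(17, 31, 17)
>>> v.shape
(5, 13, 7, 5)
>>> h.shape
(17, 3)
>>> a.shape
(5, 13, 7, 7)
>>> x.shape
(7, 13, 31, 5)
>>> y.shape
(3, 31)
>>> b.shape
(3, 3)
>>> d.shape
(3, 3)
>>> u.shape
(5, 13, 7, 5)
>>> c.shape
(3,)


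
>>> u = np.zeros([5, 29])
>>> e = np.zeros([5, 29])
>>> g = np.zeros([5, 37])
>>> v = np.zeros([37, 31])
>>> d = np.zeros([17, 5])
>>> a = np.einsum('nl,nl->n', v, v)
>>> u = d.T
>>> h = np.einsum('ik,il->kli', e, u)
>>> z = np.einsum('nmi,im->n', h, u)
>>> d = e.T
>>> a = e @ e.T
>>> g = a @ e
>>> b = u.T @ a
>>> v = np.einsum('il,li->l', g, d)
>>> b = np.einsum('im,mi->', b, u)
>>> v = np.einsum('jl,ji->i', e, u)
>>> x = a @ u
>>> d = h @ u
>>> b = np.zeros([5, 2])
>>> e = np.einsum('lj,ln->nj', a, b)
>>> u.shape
(5, 17)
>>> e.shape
(2, 5)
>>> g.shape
(5, 29)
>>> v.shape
(17,)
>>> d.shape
(29, 17, 17)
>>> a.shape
(5, 5)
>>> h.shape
(29, 17, 5)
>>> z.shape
(29,)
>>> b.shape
(5, 2)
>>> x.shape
(5, 17)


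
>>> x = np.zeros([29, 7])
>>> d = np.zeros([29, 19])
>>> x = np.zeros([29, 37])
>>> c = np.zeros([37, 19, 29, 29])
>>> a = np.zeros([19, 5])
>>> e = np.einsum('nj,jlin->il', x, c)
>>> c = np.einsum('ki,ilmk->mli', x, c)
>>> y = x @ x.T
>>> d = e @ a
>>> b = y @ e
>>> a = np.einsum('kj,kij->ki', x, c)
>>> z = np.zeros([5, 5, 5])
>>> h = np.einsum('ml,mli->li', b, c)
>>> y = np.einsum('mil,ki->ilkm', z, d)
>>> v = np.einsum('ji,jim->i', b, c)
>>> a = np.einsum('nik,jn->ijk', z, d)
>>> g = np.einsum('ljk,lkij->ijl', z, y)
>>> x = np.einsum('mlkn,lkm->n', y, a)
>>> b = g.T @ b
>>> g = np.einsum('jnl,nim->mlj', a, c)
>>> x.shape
(5,)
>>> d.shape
(29, 5)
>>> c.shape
(29, 19, 37)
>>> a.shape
(5, 29, 5)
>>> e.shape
(29, 19)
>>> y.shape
(5, 5, 29, 5)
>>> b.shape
(5, 5, 19)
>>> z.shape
(5, 5, 5)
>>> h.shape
(19, 37)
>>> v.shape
(19,)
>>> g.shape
(37, 5, 5)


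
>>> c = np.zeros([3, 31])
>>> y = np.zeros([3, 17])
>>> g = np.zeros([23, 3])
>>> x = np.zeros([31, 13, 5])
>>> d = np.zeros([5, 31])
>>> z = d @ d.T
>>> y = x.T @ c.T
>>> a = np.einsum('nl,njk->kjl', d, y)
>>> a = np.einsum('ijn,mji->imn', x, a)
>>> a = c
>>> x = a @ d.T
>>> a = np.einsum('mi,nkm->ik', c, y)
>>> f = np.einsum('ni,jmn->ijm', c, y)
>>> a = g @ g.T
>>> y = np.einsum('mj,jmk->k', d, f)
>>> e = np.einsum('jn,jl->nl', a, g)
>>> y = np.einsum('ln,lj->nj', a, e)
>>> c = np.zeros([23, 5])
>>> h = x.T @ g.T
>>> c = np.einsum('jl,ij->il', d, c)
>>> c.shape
(23, 31)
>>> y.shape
(23, 3)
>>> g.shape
(23, 3)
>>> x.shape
(3, 5)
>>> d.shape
(5, 31)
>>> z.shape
(5, 5)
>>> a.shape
(23, 23)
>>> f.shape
(31, 5, 13)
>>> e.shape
(23, 3)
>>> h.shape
(5, 23)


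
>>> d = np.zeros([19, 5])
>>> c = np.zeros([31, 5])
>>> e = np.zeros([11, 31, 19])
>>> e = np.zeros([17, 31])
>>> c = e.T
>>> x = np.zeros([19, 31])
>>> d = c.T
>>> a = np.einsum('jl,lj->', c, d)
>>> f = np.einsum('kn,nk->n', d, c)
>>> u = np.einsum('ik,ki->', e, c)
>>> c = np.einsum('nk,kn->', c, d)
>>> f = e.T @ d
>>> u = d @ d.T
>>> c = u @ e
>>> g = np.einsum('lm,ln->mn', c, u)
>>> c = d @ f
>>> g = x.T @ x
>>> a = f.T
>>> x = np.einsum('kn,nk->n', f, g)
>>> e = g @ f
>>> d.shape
(17, 31)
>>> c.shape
(17, 31)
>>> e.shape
(31, 31)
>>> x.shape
(31,)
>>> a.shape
(31, 31)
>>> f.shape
(31, 31)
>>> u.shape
(17, 17)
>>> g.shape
(31, 31)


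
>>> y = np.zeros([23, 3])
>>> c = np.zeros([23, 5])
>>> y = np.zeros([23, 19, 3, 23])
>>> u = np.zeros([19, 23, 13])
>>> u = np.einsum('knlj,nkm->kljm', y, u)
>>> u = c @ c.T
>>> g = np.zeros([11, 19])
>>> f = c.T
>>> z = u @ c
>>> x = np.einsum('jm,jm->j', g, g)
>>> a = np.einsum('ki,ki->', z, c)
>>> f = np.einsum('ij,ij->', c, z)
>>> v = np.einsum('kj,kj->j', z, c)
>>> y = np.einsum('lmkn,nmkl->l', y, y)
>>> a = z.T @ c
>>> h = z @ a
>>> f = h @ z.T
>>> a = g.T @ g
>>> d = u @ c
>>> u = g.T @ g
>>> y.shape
(23,)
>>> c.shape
(23, 5)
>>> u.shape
(19, 19)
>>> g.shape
(11, 19)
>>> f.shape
(23, 23)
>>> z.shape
(23, 5)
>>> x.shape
(11,)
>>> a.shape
(19, 19)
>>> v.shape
(5,)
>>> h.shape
(23, 5)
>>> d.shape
(23, 5)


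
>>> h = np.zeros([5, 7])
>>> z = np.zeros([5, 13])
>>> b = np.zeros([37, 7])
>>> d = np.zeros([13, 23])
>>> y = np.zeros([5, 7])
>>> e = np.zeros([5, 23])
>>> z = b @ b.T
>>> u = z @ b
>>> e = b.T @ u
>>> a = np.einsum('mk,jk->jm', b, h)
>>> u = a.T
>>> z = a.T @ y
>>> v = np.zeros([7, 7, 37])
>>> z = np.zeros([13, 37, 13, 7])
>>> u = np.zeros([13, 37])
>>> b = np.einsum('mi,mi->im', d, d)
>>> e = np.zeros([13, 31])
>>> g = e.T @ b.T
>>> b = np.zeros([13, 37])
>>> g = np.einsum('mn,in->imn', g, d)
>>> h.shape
(5, 7)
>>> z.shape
(13, 37, 13, 7)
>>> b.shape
(13, 37)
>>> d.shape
(13, 23)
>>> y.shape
(5, 7)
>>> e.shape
(13, 31)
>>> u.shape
(13, 37)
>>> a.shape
(5, 37)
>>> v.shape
(7, 7, 37)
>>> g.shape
(13, 31, 23)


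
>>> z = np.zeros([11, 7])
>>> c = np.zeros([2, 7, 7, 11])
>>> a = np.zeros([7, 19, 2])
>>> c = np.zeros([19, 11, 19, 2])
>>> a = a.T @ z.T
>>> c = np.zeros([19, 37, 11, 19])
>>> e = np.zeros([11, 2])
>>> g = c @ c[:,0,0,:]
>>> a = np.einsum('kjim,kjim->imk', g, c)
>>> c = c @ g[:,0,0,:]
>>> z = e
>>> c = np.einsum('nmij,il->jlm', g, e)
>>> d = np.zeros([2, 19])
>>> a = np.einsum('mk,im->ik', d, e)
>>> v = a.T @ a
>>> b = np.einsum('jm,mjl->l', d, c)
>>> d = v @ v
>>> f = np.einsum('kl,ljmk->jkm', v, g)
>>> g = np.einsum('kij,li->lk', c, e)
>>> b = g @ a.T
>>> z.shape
(11, 2)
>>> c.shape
(19, 2, 37)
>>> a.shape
(11, 19)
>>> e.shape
(11, 2)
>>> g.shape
(11, 19)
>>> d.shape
(19, 19)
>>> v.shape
(19, 19)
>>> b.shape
(11, 11)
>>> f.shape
(37, 19, 11)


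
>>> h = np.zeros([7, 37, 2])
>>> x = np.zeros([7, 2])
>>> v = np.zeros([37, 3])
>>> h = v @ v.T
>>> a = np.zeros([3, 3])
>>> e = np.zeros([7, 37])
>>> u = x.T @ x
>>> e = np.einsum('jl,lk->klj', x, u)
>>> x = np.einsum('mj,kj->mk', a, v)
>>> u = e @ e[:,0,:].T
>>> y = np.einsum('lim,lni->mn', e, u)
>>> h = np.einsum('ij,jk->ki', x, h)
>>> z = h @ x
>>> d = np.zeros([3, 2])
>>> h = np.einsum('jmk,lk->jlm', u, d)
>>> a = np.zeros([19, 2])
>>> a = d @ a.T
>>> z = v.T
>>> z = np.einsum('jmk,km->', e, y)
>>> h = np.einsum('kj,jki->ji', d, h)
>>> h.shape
(2, 2)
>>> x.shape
(3, 37)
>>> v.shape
(37, 3)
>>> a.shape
(3, 19)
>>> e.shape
(2, 2, 7)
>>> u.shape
(2, 2, 2)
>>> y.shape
(7, 2)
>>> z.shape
()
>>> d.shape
(3, 2)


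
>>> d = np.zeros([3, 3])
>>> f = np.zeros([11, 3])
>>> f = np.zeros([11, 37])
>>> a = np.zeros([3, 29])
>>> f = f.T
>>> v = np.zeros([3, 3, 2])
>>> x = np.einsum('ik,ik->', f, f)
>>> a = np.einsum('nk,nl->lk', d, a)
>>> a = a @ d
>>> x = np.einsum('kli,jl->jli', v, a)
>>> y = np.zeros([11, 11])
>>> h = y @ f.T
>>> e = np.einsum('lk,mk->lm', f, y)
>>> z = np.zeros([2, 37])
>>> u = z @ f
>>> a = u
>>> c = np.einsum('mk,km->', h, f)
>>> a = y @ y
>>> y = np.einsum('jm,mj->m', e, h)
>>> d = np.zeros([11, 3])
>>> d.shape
(11, 3)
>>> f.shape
(37, 11)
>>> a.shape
(11, 11)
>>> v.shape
(3, 3, 2)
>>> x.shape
(29, 3, 2)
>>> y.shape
(11,)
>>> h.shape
(11, 37)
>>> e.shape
(37, 11)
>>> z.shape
(2, 37)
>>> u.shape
(2, 11)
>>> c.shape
()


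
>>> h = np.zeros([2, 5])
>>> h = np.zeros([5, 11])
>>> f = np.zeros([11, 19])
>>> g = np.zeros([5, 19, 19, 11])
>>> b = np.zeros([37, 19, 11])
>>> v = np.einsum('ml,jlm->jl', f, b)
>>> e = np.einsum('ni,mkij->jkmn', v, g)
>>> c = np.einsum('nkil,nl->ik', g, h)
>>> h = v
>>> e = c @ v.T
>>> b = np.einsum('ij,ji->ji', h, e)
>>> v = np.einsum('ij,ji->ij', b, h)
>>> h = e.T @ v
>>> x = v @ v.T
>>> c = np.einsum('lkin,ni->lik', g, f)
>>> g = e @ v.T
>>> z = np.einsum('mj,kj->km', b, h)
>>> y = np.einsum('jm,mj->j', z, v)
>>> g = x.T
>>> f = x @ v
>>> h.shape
(37, 37)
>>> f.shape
(19, 37)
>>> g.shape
(19, 19)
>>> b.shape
(19, 37)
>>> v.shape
(19, 37)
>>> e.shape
(19, 37)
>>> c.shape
(5, 19, 19)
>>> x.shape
(19, 19)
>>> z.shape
(37, 19)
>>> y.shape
(37,)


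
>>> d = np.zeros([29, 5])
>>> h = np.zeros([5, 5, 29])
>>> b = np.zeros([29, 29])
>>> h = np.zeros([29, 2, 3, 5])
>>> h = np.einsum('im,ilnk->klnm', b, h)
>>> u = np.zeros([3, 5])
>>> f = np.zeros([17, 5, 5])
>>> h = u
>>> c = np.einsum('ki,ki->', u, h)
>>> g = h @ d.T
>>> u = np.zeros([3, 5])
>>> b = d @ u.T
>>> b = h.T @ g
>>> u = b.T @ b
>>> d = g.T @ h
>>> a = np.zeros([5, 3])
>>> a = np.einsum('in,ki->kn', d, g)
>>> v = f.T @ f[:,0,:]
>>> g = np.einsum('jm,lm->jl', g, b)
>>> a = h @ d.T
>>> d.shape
(29, 5)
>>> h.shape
(3, 5)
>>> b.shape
(5, 29)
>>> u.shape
(29, 29)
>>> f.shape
(17, 5, 5)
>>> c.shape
()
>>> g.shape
(3, 5)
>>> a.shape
(3, 29)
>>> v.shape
(5, 5, 5)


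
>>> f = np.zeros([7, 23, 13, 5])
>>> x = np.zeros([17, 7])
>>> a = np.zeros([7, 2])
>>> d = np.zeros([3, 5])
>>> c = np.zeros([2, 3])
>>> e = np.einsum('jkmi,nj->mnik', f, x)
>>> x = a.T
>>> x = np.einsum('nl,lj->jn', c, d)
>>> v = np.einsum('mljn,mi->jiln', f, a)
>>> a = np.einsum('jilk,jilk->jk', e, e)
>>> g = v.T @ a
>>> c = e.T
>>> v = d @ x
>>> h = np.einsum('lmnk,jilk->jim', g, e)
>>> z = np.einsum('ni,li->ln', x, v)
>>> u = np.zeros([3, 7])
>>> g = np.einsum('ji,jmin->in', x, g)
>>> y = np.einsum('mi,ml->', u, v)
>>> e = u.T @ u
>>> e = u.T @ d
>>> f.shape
(7, 23, 13, 5)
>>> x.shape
(5, 2)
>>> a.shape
(13, 23)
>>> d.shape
(3, 5)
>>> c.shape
(23, 5, 17, 13)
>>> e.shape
(7, 5)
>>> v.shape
(3, 2)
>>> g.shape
(2, 23)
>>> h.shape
(13, 17, 23)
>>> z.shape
(3, 5)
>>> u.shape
(3, 7)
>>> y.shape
()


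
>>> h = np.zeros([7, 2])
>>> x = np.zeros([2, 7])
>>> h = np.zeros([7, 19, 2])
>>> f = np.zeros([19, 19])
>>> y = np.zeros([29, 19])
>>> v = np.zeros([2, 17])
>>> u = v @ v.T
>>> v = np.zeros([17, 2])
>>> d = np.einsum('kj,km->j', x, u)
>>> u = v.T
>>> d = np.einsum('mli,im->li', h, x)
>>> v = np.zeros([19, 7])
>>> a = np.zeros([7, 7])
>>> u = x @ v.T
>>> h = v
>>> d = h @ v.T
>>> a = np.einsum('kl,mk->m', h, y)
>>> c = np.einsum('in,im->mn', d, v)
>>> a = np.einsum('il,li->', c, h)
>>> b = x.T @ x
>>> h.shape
(19, 7)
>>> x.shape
(2, 7)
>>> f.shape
(19, 19)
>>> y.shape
(29, 19)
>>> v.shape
(19, 7)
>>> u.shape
(2, 19)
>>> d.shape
(19, 19)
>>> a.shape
()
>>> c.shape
(7, 19)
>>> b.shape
(7, 7)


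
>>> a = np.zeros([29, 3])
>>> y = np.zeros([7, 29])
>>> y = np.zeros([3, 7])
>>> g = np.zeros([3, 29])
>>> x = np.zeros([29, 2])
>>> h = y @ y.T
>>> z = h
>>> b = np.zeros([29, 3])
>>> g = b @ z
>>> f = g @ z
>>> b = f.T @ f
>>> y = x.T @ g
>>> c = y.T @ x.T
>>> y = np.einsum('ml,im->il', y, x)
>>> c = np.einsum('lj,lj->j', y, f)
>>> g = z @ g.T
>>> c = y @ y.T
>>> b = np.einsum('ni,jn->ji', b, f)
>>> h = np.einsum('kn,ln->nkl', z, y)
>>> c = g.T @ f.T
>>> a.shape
(29, 3)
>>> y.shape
(29, 3)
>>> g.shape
(3, 29)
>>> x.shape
(29, 2)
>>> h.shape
(3, 3, 29)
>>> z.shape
(3, 3)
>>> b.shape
(29, 3)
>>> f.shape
(29, 3)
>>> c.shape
(29, 29)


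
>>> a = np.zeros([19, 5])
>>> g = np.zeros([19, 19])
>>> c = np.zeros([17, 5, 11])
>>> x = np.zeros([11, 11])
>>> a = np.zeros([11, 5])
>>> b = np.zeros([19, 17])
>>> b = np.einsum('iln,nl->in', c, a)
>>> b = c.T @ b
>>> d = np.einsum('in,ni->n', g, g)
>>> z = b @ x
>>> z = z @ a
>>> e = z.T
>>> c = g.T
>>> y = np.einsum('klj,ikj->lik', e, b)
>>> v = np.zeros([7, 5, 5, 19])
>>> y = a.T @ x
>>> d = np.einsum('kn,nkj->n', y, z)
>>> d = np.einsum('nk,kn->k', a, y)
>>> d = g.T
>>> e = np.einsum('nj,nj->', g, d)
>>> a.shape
(11, 5)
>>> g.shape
(19, 19)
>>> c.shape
(19, 19)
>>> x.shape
(11, 11)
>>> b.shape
(11, 5, 11)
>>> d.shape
(19, 19)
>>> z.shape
(11, 5, 5)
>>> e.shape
()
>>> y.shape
(5, 11)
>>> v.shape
(7, 5, 5, 19)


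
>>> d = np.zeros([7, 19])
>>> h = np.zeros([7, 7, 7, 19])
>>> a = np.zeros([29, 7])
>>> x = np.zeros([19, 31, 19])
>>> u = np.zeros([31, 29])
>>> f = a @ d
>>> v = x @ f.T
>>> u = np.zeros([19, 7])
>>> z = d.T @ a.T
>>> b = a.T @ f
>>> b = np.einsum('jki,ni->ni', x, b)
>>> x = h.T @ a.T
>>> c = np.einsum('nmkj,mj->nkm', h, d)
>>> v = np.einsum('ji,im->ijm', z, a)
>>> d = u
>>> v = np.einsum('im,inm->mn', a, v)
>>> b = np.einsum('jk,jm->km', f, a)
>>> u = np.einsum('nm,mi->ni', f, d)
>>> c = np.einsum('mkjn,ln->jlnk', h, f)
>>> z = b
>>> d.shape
(19, 7)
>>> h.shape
(7, 7, 7, 19)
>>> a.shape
(29, 7)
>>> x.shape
(19, 7, 7, 29)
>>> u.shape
(29, 7)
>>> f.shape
(29, 19)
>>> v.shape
(7, 19)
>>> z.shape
(19, 7)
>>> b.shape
(19, 7)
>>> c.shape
(7, 29, 19, 7)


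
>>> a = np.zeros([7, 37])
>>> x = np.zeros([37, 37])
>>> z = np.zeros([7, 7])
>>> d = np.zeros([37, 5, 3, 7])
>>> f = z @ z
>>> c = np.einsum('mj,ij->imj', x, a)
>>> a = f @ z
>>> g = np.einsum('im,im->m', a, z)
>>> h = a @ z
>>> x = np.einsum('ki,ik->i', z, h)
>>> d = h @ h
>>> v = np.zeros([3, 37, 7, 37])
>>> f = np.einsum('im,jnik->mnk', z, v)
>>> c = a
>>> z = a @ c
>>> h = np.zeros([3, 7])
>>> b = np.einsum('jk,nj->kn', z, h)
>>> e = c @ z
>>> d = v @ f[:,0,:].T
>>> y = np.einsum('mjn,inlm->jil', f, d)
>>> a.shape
(7, 7)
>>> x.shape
(7,)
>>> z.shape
(7, 7)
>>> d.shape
(3, 37, 7, 7)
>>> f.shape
(7, 37, 37)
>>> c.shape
(7, 7)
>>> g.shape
(7,)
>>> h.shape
(3, 7)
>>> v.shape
(3, 37, 7, 37)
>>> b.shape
(7, 3)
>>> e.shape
(7, 7)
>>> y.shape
(37, 3, 7)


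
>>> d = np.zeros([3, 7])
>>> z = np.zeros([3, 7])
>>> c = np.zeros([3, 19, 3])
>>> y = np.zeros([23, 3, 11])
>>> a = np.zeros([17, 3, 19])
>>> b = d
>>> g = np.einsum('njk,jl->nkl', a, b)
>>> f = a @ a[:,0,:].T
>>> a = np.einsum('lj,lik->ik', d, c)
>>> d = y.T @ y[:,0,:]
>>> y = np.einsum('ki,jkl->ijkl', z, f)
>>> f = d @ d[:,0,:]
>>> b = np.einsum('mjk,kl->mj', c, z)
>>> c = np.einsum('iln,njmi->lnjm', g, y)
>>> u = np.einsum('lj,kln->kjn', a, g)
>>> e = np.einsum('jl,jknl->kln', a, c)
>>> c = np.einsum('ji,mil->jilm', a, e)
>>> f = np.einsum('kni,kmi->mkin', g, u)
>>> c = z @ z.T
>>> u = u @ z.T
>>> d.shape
(11, 3, 11)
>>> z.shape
(3, 7)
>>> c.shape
(3, 3)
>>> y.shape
(7, 17, 3, 17)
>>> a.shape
(19, 3)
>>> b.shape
(3, 19)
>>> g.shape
(17, 19, 7)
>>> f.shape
(3, 17, 7, 19)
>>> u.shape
(17, 3, 3)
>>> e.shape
(7, 3, 17)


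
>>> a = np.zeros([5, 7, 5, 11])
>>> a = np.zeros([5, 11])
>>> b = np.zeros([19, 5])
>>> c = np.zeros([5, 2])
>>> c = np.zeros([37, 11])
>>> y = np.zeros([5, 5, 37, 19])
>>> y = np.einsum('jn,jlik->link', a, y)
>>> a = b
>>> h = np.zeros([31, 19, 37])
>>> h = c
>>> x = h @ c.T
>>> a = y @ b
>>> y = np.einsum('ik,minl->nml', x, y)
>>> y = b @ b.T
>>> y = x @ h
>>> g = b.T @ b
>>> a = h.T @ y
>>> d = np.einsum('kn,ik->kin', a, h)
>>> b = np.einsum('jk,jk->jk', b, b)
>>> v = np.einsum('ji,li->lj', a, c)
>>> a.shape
(11, 11)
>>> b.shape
(19, 5)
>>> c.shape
(37, 11)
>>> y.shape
(37, 11)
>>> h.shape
(37, 11)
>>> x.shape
(37, 37)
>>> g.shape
(5, 5)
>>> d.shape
(11, 37, 11)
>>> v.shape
(37, 11)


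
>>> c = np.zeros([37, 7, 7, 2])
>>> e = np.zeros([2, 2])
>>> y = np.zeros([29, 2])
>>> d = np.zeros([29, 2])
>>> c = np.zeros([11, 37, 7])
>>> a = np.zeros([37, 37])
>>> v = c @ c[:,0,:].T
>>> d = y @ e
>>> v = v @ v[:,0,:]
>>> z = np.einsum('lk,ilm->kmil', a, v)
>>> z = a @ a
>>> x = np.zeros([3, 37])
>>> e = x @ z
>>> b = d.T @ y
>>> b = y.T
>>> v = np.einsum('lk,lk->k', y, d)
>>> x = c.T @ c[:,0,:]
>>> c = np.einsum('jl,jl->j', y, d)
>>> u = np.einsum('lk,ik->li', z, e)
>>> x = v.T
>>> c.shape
(29,)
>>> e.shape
(3, 37)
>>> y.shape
(29, 2)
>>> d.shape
(29, 2)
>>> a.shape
(37, 37)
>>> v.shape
(2,)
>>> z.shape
(37, 37)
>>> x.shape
(2,)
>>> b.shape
(2, 29)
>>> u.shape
(37, 3)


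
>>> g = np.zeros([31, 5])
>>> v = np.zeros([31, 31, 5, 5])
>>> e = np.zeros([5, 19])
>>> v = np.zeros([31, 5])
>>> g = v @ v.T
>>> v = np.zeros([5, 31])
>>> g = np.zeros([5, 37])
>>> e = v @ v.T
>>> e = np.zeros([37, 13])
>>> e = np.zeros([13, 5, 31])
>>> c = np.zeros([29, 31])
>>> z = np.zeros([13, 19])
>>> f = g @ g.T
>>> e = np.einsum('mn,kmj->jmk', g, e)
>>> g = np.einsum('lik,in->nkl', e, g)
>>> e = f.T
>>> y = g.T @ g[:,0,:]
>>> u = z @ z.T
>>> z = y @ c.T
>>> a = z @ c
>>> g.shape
(37, 13, 31)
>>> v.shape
(5, 31)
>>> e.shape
(5, 5)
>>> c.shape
(29, 31)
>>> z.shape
(31, 13, 29)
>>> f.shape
(5, 5)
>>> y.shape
(31, 13, 31)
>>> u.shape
(13, 13)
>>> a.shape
(31, 13, 31)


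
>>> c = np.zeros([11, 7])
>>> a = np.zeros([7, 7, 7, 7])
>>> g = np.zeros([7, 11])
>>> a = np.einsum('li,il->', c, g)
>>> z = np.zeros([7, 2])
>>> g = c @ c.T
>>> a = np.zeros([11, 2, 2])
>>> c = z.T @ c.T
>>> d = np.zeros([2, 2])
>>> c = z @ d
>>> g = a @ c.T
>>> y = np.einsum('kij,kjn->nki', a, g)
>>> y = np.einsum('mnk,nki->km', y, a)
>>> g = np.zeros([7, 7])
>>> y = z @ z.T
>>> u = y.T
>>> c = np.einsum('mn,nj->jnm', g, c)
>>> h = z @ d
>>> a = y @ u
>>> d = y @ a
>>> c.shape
(2, 7, 7)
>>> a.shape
(7, 7)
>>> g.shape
(7, 7)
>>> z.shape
(7, 2)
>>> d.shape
(7, 7)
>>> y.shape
(7, 7)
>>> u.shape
(7, 7)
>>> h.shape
(7, 2)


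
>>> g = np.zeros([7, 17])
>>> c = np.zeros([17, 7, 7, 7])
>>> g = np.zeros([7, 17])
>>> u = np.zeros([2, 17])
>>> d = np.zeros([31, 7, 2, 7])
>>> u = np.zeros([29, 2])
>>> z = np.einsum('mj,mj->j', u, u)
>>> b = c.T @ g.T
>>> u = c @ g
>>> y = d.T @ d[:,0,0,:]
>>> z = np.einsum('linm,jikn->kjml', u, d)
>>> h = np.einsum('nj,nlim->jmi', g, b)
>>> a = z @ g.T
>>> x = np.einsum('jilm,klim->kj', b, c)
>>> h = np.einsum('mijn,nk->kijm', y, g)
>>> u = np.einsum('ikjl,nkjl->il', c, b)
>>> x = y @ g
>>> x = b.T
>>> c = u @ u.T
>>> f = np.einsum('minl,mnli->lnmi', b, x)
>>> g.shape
(7, 17)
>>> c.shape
(17, 17)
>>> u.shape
(17, 7)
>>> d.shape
(31, 7, 2, 7)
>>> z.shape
(2, 31, 17, 17)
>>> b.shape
(7, 7, 7, 7)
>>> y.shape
(7, 2, 7, 7)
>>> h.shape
(17, 2, 7, 7)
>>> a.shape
(2, 31, 17, 7)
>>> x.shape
(7, 7, 7, 7)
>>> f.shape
(7, 7, 7, 7)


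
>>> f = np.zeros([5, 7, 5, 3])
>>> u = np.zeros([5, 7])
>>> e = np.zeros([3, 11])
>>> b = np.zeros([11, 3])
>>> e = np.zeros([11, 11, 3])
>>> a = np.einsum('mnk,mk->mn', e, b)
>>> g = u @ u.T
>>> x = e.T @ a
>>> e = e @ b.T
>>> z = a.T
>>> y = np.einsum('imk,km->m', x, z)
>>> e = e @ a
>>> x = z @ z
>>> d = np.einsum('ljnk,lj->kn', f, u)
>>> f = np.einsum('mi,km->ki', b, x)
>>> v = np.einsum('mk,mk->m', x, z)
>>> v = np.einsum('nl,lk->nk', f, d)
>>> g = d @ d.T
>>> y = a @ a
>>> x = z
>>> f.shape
(11, 3)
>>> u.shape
(5, 7)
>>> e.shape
(11, 11, 11)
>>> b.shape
(11, 3)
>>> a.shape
(11, 11)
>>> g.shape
(3, 3)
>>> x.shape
(11, 11)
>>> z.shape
(11, 11)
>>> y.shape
(11, 11)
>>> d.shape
(3, 5)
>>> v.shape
(11, 5)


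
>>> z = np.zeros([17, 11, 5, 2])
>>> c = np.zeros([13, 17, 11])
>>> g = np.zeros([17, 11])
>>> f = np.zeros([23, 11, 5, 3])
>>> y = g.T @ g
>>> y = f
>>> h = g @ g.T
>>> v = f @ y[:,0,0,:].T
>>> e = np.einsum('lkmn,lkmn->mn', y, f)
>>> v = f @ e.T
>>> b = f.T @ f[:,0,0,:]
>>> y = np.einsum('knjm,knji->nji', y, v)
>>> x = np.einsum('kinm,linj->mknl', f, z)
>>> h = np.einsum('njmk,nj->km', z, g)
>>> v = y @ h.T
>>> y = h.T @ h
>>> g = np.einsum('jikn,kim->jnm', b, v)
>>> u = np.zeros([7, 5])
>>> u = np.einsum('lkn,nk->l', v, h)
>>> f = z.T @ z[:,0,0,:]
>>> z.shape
(17, 11, 5, 2)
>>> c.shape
(13, 17, 11)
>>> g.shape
(3, 3, 2)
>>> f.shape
(2, 5, 11, 2)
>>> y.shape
(5, 5)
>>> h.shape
(2, 5)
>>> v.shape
(11, 5, 2)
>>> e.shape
(5, 3)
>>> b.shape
(3, 5, 11, 3)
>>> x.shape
(3, 23, 5, 17)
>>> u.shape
(11,)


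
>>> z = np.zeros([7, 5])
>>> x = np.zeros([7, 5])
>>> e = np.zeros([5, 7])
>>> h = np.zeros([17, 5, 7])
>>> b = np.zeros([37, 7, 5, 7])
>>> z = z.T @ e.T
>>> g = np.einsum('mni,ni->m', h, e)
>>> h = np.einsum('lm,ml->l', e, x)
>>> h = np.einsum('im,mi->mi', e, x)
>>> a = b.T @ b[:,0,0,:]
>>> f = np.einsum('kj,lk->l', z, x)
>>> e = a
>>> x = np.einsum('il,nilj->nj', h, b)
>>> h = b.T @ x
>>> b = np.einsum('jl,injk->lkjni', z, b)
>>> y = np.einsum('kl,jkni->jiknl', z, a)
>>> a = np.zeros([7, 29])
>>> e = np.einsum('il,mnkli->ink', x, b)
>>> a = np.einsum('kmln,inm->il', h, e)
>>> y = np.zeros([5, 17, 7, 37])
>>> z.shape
(5, 5)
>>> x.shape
(37, 7)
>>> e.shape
(37, 7, 5)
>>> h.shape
(7, 5, 7, 7)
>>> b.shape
(5, 7, 5, 7, 37)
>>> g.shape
(17,)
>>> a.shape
(37, 7)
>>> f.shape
(7,)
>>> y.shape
(5, 17, 7, 37)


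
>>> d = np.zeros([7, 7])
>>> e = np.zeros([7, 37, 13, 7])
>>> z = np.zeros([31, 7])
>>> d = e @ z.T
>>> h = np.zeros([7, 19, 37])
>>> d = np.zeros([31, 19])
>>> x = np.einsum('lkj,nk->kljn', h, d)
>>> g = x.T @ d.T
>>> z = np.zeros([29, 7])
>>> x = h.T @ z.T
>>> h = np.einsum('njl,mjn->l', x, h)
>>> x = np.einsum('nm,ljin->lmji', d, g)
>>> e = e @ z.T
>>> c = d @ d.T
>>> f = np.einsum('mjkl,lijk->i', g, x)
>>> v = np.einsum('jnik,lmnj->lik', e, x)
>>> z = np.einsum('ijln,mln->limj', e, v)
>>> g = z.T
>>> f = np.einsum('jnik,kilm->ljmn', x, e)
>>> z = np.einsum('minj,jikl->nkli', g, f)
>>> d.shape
(31, 19)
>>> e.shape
(7, 37, 13, 29)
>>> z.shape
(7, 29, 19, 31)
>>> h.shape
(29,)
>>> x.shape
(31, 19, 37, 7)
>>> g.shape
(37, 31, 7, 13)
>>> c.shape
(31, 31)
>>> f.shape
(13, 31, 29, 19)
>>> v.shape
(31, 13, 29)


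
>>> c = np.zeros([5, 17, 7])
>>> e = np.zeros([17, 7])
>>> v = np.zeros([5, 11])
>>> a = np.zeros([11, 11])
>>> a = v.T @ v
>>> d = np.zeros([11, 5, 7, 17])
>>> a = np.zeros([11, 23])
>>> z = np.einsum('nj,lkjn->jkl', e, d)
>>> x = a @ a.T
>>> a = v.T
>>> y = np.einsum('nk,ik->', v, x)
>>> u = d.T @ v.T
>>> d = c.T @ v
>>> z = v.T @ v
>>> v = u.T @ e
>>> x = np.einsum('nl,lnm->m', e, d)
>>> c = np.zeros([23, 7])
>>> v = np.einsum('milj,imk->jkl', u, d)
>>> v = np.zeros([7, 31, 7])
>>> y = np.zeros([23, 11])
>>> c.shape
(23, 7)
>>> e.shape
(17, 7)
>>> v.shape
(7, 31, 7)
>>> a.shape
(11, 5)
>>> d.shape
(7, 17, 11)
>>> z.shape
(11, 11)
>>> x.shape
(11,)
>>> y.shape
(23, 11)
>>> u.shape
(17, 7, 5, 5)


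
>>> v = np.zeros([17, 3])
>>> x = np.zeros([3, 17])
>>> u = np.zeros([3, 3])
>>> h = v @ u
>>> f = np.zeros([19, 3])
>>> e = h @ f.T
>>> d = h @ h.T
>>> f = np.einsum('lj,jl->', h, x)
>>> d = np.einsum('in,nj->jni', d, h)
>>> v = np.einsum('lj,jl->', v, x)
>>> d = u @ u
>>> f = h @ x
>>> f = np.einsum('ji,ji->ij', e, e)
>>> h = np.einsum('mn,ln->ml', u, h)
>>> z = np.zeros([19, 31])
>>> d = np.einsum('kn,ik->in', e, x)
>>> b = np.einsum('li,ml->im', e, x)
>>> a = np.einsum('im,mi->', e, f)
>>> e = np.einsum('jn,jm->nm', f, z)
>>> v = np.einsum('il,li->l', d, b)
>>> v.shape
(19,)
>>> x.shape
(3, 17)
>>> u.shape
(3, 3)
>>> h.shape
(3, 17)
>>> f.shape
(19, 17)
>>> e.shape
(17, 31)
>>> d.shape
(3, 19)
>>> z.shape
(19, 31)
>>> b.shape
(19, 3)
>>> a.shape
()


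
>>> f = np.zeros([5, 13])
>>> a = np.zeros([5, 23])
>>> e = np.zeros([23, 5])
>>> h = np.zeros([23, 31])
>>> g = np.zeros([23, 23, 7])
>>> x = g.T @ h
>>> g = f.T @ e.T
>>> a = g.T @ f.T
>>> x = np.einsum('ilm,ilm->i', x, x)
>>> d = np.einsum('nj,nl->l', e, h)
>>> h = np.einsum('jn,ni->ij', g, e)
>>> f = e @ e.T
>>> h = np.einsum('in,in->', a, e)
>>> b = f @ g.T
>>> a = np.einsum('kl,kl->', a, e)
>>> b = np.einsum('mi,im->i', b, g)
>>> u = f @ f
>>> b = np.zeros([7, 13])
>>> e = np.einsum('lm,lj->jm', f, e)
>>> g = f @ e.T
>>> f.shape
(23, 23)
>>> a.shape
()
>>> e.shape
(5, 23)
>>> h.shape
()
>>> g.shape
(23, 5)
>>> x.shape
(7,)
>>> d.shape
(31,)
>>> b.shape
(7, 13)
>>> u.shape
(23, 23)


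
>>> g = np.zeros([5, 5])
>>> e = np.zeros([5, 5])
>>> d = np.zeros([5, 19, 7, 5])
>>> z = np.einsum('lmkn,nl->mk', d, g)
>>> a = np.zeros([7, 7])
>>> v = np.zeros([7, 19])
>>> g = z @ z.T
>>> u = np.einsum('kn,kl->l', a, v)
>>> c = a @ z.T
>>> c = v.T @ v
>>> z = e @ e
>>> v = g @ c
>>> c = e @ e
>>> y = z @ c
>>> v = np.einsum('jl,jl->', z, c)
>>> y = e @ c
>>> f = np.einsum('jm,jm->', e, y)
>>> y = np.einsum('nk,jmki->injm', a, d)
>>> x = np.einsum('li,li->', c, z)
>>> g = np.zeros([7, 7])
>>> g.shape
(7, 7)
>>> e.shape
(5, 5)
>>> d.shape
(5, 19, 7, 5)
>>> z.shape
(5, 5)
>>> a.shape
(7, 7)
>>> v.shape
()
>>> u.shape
(19,)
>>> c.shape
(5, 5)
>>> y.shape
(5, 7, 5, 19)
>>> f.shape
()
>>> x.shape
()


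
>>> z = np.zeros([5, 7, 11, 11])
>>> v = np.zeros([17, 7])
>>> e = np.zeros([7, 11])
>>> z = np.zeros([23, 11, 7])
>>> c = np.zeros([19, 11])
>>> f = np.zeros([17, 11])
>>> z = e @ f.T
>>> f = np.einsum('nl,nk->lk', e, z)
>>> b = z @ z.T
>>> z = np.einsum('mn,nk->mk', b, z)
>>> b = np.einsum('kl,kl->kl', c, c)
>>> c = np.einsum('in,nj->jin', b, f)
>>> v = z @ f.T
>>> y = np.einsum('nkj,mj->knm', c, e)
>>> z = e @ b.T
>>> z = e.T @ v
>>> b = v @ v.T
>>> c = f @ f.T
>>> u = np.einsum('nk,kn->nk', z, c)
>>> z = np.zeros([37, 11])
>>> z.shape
(37, 11)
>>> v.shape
(7, 11)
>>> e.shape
(7, 11)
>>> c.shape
(11, 11)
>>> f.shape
(11, 17)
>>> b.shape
(7, 7)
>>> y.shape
(19, 17, 7)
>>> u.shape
(11, 11)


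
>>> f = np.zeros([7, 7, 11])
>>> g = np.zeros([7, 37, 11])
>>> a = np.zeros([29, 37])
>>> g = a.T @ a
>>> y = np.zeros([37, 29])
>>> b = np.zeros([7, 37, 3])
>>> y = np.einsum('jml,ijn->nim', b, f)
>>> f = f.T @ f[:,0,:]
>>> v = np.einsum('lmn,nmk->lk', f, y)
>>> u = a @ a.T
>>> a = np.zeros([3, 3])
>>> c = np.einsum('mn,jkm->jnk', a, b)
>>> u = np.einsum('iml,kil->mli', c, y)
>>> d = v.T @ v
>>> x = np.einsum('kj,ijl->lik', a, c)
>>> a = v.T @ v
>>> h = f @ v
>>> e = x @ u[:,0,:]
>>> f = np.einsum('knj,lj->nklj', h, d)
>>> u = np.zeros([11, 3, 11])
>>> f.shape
(7, 11, 37, 37)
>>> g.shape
(37, 37)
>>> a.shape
(37, 37)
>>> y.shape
(11, 7, 37)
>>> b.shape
(7, 37, 3)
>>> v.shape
(11, 37)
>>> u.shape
(11, 3, 11)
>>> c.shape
(7, 3, 37)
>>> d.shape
(37, 37)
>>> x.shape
(37, 7, 3)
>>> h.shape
(11, 7, 37)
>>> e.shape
(37, 7, 7)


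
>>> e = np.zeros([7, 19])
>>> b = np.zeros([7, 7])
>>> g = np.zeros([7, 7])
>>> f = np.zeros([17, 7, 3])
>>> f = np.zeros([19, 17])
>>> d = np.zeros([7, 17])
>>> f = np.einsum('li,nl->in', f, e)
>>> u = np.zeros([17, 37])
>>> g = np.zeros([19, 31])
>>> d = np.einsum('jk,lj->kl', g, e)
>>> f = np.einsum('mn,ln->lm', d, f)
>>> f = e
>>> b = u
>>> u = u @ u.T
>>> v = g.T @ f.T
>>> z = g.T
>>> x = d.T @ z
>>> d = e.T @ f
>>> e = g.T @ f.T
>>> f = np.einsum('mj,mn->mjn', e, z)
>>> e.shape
(31, 7)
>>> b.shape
(17, 37)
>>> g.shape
(19, 31)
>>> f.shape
(31, 7, 19)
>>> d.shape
(19, 19)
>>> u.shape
(17, 17)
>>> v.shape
(31, 7)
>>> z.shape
(31, 19)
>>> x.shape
(7, 19)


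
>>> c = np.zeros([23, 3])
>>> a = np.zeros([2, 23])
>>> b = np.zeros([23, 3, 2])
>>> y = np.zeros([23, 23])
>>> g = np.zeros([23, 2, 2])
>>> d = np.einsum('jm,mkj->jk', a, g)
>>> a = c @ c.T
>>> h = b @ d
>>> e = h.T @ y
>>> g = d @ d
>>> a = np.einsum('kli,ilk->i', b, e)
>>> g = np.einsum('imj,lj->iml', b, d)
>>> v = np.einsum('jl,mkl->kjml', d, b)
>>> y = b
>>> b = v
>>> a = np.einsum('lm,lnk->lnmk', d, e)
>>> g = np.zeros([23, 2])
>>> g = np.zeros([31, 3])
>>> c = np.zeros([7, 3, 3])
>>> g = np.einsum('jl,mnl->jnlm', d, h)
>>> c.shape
(7, 3, 3)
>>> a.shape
(2, 3, 2, 23)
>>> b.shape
(3, 2, 23, 2)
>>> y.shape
(23, 3, 2)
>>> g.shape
(2, 3, 2, 23)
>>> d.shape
(2, 2)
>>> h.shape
(23, 3, 2)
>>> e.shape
(2, 3, 23)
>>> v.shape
(3, 2, 23, 2)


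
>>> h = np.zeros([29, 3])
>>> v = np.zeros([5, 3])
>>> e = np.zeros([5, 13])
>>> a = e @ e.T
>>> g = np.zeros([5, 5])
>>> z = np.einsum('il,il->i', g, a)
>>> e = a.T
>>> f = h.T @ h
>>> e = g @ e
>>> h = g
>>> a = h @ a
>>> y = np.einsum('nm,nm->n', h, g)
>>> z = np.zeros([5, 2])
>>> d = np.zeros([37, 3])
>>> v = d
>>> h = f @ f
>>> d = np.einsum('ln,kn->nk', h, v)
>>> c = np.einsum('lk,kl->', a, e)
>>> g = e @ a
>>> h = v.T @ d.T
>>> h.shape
(3, 3)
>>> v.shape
(37, 3)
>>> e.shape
(5, 5)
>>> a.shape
(5, 5)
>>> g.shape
(5, 5)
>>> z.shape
(5, 2)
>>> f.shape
(3, 3)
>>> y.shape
(5,)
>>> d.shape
(3, 37)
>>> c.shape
()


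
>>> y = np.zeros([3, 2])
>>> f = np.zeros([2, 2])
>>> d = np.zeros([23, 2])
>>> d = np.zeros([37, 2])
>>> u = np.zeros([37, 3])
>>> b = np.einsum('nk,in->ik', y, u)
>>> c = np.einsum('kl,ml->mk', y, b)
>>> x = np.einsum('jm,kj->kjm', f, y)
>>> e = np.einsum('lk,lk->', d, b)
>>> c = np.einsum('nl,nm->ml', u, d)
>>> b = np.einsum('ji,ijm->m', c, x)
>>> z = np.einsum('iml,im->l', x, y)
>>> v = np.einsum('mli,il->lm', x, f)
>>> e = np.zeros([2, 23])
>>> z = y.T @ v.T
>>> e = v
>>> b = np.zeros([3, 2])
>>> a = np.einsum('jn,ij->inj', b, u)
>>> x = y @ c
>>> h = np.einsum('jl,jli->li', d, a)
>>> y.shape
(3, 2)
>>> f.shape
(2, 2)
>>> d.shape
(37, 2)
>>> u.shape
(37, 3)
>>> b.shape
(3, 2)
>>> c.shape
(2, 3)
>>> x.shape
(3, 3)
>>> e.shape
(2, 3)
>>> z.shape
(2, 2)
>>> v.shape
(2, 3)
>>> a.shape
(37, 2, 3)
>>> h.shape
(2, 3)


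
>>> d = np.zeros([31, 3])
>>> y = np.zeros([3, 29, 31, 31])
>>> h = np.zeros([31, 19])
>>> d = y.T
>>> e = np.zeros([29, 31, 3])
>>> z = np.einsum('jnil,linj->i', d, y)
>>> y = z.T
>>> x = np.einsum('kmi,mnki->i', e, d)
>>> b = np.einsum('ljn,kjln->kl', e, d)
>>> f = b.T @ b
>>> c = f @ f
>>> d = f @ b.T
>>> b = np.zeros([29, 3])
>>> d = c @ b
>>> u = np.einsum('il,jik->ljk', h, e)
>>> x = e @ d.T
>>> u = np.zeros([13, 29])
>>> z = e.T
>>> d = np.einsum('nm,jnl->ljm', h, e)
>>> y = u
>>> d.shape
(3, 29, 19)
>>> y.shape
(13, 29)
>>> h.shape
(31, 19)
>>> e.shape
(29, 31, 3)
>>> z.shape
(3, 31, 29)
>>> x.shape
(29, 31, 29)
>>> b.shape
(29, 3)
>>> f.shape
(29, 29)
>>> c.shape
(29, 29)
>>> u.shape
(13, 29)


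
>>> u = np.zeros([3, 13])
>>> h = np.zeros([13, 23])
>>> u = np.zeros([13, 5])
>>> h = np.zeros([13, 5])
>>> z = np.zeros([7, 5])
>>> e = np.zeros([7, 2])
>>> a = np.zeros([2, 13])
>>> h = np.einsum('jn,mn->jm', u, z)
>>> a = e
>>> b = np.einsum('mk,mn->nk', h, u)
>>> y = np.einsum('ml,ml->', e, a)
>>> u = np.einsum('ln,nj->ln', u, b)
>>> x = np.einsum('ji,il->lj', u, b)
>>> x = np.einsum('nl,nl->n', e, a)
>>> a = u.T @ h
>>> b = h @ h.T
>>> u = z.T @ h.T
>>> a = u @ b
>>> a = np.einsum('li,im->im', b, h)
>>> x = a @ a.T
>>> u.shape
(5, 13)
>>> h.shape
(13, 7)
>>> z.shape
(7, 5)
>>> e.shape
(7, 2)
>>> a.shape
(13, 7)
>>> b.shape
(13, 13)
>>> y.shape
()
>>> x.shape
(13, 13)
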